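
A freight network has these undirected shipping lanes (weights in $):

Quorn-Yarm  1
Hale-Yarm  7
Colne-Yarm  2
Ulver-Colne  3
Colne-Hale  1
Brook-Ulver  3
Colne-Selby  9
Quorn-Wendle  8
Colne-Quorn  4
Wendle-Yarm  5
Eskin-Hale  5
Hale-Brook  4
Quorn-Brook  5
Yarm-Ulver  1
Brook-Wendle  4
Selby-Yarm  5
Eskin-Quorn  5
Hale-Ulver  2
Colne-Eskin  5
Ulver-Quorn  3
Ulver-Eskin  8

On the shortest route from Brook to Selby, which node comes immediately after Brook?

Compare a few routes:
Brook - Hale - Ulver - Yarm - Selby: 4+2+1+5 = 12
Brook - Ulver - Yarm - Selby: 3+1+5 = 9
Brook - Quorn - Yarm - Selby: 5+1+5 = 11
Cheapest is Brook - Ulver - Yarm - Selby at $9.
So from Brook the first move is to Ulver.

Ulver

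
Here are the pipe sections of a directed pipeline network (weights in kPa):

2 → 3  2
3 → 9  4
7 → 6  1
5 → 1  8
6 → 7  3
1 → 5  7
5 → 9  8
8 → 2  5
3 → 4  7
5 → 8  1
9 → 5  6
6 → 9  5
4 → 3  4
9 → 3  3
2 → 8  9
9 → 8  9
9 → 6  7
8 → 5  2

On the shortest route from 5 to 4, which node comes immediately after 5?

8

Candidate routes:
5–9–8–2–3–4: 8+9+5+2+7 = 31
5–8–2–3–4: 1+5+2+7 = 15
5–9–3–4: 8+3+7 = 18
The minimum is 15 kPa via 5–8–2–3–4.
So from 5 the first move is to 8.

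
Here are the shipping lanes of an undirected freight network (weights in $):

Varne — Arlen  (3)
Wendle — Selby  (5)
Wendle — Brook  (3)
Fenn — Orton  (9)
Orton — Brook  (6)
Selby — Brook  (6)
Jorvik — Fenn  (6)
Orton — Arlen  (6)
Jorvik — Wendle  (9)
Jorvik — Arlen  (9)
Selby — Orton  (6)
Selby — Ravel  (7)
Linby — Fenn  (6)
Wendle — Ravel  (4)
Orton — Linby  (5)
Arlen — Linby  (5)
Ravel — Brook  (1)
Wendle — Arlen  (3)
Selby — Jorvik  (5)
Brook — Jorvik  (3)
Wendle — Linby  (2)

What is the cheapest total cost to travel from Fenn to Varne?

Compare a few routes:
Fenn - Linby - Arlen - Varne: 6+5+3 = 14
Fenn - Jorvik - Arlen - Varne: 6+9+3 = 18
Fenn - Orton - Arlen - Varne: 9+6+3 = 18
Fenn - Jorvik - Brook - Wendle - Arlen - Varne: 6+3+3+3+3 = 18
Cheapest is Fenn - Linby - Arlen - Varne at $14.

$14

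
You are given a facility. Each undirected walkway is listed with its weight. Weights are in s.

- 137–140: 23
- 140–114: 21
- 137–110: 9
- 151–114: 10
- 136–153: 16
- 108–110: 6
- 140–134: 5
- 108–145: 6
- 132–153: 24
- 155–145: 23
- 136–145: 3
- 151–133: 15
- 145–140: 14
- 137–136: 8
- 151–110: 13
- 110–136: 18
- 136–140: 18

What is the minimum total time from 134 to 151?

36 s

Shortest distances from 134:
134: 0
140: 5  (via 134)
145: 19  (via 140)
136: 22  (via 145)
108: 25  (via 145)
114: 26  (via 140)
137: 28  (via 140)
110: 31  (via 108)
151: 36  (via 114)
Shortest route: 134–140–114–151 = 36 s.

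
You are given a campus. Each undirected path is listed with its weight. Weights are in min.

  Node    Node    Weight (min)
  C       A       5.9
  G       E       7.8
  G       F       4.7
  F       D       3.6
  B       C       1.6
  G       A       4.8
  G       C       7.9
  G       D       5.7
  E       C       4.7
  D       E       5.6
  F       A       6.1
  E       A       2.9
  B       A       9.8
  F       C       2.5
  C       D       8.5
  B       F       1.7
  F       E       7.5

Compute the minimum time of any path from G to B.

6.4 min

Settle nodes by increasing distance from G:
G: 0
F: 4.7  (via G)
A: 4.8  (via G)
D: 5.7  (via G)
B: 6.4  (via F)
Shortest route: G–F–B = 6.4 min.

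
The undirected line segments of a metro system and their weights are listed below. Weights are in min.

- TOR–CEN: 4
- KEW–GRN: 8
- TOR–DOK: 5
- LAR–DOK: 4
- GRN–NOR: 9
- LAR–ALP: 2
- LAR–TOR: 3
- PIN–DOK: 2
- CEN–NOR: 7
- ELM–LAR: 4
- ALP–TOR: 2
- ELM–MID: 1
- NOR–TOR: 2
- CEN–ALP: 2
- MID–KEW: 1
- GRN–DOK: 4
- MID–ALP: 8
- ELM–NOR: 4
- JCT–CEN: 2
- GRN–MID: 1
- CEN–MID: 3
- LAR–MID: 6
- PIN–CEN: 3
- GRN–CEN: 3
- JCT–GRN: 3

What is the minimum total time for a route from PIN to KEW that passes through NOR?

Best PIN to NOR: PIN–DOK–TOR–NOR costing 9
Shortest NOR→KEW: NOR–ELM–MID–KEW = 6
Total via NOR: 9 + 6 = 15 min.

15 min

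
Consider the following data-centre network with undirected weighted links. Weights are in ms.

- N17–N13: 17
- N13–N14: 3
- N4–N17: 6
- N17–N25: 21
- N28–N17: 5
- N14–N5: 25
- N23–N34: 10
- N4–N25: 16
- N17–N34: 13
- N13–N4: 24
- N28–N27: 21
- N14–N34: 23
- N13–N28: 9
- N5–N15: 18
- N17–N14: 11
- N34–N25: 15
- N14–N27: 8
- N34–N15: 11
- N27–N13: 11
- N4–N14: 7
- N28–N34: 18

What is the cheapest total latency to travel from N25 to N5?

44 ms

Candidate routes:
N25 → N34 → N15 → N5: 15+11+18 = 44
N25 → N4 → N14 → N5: 16+7+25 = 48
N25 → N4 → N17 → N14 → N5: 16+6+11+25 = 58
N25 → N17 → N14 → N5: 21+11+25 = 57
The minimum is 44 ms via N25 → N34 → N15 → N5.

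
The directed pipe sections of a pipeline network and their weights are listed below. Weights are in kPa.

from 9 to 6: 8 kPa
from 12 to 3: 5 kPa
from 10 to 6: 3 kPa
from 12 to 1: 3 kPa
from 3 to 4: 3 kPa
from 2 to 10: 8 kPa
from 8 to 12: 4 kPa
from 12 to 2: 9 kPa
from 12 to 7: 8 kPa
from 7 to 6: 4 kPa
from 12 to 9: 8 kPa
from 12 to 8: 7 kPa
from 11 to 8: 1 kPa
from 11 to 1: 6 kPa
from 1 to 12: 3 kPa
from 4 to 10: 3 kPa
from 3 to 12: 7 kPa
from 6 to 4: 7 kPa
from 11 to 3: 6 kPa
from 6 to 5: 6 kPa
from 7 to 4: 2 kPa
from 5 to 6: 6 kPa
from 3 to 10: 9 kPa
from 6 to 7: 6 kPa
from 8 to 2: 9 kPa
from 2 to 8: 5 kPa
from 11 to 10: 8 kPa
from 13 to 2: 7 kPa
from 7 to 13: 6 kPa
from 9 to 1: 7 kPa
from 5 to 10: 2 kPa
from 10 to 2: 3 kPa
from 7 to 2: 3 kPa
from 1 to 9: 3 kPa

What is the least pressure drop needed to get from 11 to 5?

Shortest distances from 11:
11: 0
8: 1  (via 11)
12: 5  (via 8)
1: 6  (via 11)
3: 6  (via 11)
10: 8  (via 11)
4: 9  (via 3)
9: 9  (via 1)
2: 10  (via 8)
6: 11  (via 10)
7: 13  (via 12)
5: 17  (via 6)
Shortest route: 11–10–6–5 = 17 kPa.

17 kPa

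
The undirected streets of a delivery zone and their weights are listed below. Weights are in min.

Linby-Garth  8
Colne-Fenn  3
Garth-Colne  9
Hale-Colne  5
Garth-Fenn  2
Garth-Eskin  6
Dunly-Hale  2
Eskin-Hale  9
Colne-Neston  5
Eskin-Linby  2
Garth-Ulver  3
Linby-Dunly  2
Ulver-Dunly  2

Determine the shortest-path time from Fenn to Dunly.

Candidate routes:
Fenn - Colne - Hale - Dunly: 3+5+2 = 10
Fenn - Garth - Ulver - Dunly: 2+3+2 = 7
The minimum is 7 min via Fenn - Garth - Ulver - Dunly.

7 min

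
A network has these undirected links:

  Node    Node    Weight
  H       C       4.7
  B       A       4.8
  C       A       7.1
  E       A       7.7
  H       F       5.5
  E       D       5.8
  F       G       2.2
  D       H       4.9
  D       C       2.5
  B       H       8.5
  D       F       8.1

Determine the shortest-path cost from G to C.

Running Dijkstra from G:
G: 0
F: 2.2  (via G)
H: 7.7  (via F)
D: 10.3  (via F)
C: 12.4  (via H)
Shortest route: G → F → H → C = 12.4.

12.4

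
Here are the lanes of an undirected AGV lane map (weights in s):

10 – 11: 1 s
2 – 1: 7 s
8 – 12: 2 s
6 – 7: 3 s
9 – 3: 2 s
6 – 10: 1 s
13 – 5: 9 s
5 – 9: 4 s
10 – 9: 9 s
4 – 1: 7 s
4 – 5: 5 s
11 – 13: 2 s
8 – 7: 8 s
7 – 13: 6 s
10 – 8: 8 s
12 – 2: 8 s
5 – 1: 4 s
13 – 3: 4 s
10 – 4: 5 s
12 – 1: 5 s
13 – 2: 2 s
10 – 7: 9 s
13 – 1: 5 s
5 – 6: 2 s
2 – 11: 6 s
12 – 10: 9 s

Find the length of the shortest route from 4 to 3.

11 s

Running Dijkstra from 4:
4: 0
5: 5  (via 4)
10: 5  (via 4)
6: 6  (via 10)
11: 6  (via 10)
1: 7  (via 4)
13: 8  (via 11)
7: 9  (via 6)
9: 9  (via 5)
2: 10  (via 13)
3: 11  (via 9)
Shortest route: 4–5–9–3 = 11 s.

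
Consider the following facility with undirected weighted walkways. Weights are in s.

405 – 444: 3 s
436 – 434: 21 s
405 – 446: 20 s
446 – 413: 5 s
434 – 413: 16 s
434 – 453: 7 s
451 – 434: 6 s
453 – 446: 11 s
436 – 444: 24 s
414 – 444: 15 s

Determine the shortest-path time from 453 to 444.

Settle nodes by increasing distance from 453:
453: 0
434: 7  (via 453)
446: 11  (via 453)
451: 13  (via 434)
413: 16  (via 446)
436: 28  (via 434)
405: 31  (via 446)
444: 34  (via 405)
Shortest route: 453 → 446 → 405 → 444 = 34 s.

34 s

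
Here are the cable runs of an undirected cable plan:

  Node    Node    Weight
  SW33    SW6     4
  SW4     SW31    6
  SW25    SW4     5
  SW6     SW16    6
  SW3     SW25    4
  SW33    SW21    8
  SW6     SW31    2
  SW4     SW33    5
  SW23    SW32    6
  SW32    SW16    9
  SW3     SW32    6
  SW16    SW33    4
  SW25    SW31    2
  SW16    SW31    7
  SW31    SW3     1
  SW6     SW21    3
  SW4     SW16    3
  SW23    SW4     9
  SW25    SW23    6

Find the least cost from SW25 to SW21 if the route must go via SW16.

Shortest SW25→SW16: SW25 → SW4 → SW16 = 8
Best SW16 to SW21: SW16 → SW6 → SW21 costing 9
Total via SW16: 8 + 9 = 17.

17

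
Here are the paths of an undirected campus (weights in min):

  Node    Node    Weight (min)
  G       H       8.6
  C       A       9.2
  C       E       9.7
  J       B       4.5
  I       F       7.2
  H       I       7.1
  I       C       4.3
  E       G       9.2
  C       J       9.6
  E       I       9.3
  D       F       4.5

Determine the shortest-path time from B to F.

Running Dijkstra from B:
B: 0
J: 4.5  (via B)
C: 14.1  (via J)
I: 18.4  (via C)
A: 23.3  (via C)
E: 23.8  (via C)
H: 25.5  (via I)
F: 25.6  (via I)
Shortest route: B → J → C → I → F = 25.6 min.

25.6 min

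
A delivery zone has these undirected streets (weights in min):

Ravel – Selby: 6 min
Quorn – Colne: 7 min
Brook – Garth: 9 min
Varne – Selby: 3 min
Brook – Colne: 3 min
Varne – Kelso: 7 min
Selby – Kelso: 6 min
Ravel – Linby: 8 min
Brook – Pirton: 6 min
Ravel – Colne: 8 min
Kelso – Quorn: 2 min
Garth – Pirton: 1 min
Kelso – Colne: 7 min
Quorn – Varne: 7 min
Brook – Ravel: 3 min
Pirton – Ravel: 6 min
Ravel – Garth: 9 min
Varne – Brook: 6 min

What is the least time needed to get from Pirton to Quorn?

Settle nodes by increasing distance from Pirton:
Pirton: 0
Garth: 1  (via Pirton)
Ravel: 6  (via Pirton)
Brook: 6  (via Pirton)
Colne: 9  (via Brook)
Varne: 12  (via Brook)
Selby: 12  (via Ravel)
Linby: 14  (via Ravel)
Quorn: 16  (via Colne)
Shortest route: Pirton → Brook → Colne → Quorn = 16 min.

16 min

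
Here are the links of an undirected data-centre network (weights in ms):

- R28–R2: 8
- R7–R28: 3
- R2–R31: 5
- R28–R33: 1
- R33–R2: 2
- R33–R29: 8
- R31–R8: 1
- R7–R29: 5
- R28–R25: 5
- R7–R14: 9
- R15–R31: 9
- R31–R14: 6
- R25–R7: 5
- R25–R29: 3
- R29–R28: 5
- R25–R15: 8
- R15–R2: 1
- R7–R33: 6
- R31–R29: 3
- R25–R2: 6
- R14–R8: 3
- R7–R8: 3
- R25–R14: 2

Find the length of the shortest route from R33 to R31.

7 ms

Compare a few routes:
R33 - R28 - R29 - R31: 1+5+3 = 9
R33 - R28 - R7 - R8 - R31: 1+3+3+1 = 8
R33 - R2 - R31: 2+5 = 7
The minimum is 7 ms via R33 - R2 - R31.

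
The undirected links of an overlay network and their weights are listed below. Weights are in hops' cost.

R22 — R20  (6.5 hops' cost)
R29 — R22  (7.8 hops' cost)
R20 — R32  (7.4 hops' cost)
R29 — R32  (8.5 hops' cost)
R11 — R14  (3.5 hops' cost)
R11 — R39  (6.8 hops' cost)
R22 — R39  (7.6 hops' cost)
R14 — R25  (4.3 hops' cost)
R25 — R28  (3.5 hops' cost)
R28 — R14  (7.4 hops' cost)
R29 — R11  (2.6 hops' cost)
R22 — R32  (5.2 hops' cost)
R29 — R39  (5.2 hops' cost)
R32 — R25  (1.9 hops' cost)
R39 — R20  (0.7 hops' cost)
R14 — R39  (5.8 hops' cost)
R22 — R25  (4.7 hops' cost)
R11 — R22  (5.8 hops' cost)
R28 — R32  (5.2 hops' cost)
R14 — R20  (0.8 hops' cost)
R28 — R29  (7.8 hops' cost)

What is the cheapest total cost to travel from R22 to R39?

7.2 hops' cost

Running Dijkstra from R22:
R22: 0
R25: 4.7  (via R22)
R32: 5.2  (via R22)
R11: 5.8  (via R22)
R20: 6.5  (via R22)
R39: 7.2  (via R20)
Shortest route: R22–R20–R39 = 7.2 hops' cost.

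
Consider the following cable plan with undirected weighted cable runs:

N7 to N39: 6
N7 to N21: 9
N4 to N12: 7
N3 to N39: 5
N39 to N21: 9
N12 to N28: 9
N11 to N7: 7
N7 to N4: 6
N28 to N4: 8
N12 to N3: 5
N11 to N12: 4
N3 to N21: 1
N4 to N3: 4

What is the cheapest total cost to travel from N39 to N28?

17

Running Dijkstra from N39:
N39: 0
N3: 5  (via N39)
N7: 6  (via N39)
N21: 6  (via N3)
N4: 9  (via N3)
N12: 10  (via N3)
N11: 13  (via N7)
N28: 17  (via N4)
Shortest route: N39 → N3 → N4 → N28 = 17.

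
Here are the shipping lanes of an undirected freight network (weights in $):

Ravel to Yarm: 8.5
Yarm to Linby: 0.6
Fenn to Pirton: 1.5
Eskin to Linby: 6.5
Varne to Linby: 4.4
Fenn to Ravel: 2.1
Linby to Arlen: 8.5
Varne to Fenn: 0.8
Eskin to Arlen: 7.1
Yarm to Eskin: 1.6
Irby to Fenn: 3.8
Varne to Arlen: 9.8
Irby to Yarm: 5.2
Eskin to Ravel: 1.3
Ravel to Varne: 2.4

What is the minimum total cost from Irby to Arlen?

Compare a few routes:
Irby–Yarm–Linby–Arlen: 5.2+0.6+8.5 = 14.3
Irby–Yarm–Eskin–Arlen: 5.2+1.6+7.1 = 13.9
The minimum is $13.9 via Irby–Yarm–Eskin–Arlen.

$13.9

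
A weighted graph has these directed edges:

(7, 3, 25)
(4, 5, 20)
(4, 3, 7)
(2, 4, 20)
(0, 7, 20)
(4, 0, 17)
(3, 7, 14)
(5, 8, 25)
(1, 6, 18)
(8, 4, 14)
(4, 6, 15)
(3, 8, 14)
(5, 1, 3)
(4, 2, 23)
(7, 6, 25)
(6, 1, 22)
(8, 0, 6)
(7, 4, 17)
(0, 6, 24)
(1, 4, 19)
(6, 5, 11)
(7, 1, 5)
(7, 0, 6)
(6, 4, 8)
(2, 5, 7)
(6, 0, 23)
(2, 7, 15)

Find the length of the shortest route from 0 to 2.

55

Running Dijkstra from 0:
0: 0
7: 20  (via 0)
6: 24  (via 0)
1: 25  (via 7)
4: 32  (via 6)
5: 35  (via 6)
3: 39  (via 4)
8: 53  (via 3)
2: 55  (via 4)
Shortest route: 0–6–4–2 = 55.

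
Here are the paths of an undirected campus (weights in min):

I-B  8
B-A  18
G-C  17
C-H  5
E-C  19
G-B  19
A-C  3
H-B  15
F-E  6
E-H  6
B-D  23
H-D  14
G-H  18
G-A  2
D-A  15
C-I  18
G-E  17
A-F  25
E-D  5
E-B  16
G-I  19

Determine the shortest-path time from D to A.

Candidate routes:
D → E → G → A: 5+17+2 = 24
D → E → H → C → A: 5+6+5+3 = 19
D → H → C → A: 14+5+3 = 22
D → A: 15 = 15
The minimum is 15 min via D → A.

15 min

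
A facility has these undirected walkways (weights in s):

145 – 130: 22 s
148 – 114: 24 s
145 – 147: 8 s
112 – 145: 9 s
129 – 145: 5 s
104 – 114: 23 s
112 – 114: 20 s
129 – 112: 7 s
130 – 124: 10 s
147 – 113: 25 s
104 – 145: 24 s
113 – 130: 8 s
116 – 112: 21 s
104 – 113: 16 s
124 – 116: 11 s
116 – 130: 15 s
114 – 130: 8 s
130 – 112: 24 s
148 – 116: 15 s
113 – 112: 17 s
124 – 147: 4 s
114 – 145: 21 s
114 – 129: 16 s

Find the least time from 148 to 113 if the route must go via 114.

Shortest 148→114: 148 → 114 = 24
Best 114 to 113: 114 → 130 → 113 costing 16
Total via 114: 24 + 16 = 40 s.

40 s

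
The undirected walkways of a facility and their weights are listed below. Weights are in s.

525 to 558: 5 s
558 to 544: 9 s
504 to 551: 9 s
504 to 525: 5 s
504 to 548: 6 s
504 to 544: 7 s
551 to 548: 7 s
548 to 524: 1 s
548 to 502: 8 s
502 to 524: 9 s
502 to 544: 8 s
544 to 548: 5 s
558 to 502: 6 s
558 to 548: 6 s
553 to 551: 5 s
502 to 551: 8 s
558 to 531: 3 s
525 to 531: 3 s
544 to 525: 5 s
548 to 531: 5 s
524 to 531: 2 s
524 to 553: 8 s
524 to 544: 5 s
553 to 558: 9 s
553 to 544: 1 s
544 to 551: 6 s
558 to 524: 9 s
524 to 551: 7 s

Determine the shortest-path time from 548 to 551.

Candidate routes:
548 - 544 - 551: 5+6 = 11
548 - 544 - 553 - 551: 5+1+5 = 11
548 - 524 - 551: 1+7 = 8
548 - 551: 7 = 7
Cheapest is 548 - 551 at 7 s.

7 s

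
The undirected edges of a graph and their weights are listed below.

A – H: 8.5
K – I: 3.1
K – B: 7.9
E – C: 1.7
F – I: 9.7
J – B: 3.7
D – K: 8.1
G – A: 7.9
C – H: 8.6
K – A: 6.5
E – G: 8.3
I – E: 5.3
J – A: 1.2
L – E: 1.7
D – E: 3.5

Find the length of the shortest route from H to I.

Running Dijkstra from H:
H: 0
A: 8.5  (via H)
C: 8.6  (via H)
J: 9.7  (via A)
E: 10.3  (via C)
L: 12  (via E)
B: 13.4  (via J)
D: 13.8  (via E)
K: 15  (via A)
I: 15.6  (via E)
Shortest route: H–C–E–I = 15.6.

15.6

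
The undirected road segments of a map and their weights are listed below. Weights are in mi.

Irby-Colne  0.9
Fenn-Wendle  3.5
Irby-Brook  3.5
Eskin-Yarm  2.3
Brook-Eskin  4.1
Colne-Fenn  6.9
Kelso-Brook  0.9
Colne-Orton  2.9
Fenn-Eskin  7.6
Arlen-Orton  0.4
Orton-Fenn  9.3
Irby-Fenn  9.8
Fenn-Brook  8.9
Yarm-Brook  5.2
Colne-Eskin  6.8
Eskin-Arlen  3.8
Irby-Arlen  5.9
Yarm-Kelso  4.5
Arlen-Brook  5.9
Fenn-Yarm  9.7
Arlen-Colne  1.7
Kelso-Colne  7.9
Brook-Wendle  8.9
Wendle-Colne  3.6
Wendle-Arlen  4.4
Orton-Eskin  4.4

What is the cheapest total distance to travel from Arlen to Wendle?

4.4 mi

Enumerating some paths:
Arlen - Irby - Colne - Wendle: 5.9+0.9+3.6 = 10.4
Arlen - Wendle: 4.4 = 4.4
Arlen - Colne - Wendle: 1.7+3.6 = 5.3
Arlen - Orton - Colne - Wendle: 0.4+2.9+3.6 = 6.9
The minimum is 4.4 mi via Arlen - Wendle.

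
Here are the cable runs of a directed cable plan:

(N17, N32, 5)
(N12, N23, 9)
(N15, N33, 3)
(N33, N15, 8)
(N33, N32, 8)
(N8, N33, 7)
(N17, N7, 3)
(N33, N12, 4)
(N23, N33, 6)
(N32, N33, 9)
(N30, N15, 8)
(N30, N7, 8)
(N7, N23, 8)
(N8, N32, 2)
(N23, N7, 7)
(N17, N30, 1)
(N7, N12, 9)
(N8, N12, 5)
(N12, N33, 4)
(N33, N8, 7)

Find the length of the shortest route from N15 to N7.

23

Compare a few routes:
N15 → N33 → N12 → N23 → N7: 3+4+9+7 = 23
N15 → N33 → N8 → N12 → N23 → N7: 3+7+5+9+7 = 31
The minimum is 23 via N15 → N33 → N12 → N23 → N7.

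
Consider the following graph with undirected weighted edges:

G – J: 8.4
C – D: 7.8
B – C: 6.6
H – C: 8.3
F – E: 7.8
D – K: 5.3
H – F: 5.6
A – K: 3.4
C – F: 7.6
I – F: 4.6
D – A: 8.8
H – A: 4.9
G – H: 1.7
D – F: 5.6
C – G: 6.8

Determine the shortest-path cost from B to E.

22

Running Dijkstra from B:
B: 0
C: 6.6  (via B)
G: 13.4  (via C)
F: 14.2  (via C)
D: 14.4  (via C)
H: 14.9  (via C)
I: 18.8  (via F)
K: 19.7  (via D)
A: 19.8  (via H)
J: 21.8  (via G)
E: 22  (via F)
Shortest route: B–C–F–E = 22.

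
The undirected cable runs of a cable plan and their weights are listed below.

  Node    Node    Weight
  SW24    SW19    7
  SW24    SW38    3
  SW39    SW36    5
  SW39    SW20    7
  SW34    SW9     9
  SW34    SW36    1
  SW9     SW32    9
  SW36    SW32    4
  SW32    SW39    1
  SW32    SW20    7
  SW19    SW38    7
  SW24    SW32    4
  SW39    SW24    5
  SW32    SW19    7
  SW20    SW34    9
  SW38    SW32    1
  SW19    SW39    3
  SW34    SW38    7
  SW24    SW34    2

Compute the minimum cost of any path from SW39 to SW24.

Running Dijkstra from SW39:
SW39: 0
SW32: 1  (via SW39)
SW38: 2  (via SW32)
SW19: 3  (via SW39)
SW24: 5  (via SW39)
Shortest route: SW39–SW24 = 5.

5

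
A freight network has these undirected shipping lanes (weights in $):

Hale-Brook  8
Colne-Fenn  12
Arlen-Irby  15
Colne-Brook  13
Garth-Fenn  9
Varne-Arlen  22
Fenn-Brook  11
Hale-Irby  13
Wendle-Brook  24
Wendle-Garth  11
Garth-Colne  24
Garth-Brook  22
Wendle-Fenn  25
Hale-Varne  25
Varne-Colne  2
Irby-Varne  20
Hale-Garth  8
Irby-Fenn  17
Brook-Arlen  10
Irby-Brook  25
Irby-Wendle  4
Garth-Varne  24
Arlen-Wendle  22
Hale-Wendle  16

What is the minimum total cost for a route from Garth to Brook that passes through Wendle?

$35

Best Garth to Wendle: Garth → Wendle costing 11
Best Wendle to Brook: Wendle → Brook costing 24
Total via Wendle: 11 + 24 = $35.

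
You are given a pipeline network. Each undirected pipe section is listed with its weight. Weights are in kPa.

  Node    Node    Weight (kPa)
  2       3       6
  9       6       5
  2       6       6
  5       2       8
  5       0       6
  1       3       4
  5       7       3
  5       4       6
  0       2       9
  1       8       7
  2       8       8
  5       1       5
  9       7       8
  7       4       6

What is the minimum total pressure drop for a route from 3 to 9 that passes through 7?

20 kPa

Best 3 to 7: 3 → 1 → 5 → 7 costing 12
Best 7 to 9: 7 → 9 costing 8
Total via 7: 12 + 8 = 20 kPa.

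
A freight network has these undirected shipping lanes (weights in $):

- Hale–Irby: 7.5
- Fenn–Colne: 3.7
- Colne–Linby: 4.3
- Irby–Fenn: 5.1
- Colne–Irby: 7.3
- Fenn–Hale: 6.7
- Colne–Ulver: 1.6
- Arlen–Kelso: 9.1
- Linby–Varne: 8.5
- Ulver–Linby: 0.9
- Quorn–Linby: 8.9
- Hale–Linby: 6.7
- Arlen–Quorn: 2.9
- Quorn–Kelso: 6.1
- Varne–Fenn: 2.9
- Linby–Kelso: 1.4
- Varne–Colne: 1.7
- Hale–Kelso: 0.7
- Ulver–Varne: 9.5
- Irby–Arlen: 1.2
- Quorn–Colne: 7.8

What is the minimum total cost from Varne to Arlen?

Compare a few routes:
Varne - Colne - Irby - Arlen: 1.7+7.3+1.2 = 10.2
Varne - Fenn - Irby - Arlen: 2.9+5.1+1.2 = 9.2
Cheapest is Varne - Fenn - Irby - Arlen at $9.2.

$9.2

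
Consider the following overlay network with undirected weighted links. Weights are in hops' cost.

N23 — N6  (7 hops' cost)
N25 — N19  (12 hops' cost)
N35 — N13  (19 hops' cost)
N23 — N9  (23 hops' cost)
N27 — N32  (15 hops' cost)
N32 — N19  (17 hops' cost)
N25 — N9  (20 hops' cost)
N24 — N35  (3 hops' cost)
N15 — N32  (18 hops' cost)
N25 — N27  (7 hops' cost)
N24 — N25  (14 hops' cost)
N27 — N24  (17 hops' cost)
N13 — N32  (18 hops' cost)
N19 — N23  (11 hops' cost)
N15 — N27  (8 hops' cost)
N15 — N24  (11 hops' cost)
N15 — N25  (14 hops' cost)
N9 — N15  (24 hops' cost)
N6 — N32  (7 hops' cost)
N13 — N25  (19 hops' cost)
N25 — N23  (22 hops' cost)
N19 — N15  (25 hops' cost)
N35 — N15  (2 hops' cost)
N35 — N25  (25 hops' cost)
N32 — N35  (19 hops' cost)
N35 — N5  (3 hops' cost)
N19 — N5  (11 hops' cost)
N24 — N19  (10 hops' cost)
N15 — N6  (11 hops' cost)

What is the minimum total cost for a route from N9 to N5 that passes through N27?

40 hops' cost

Best N9 to N27: N9–N25–N27 costing 27
Shortest N27→N5: N27–N15–N35–N5 = 13
Total via N27: 27 + 13 = 40 hops' cost.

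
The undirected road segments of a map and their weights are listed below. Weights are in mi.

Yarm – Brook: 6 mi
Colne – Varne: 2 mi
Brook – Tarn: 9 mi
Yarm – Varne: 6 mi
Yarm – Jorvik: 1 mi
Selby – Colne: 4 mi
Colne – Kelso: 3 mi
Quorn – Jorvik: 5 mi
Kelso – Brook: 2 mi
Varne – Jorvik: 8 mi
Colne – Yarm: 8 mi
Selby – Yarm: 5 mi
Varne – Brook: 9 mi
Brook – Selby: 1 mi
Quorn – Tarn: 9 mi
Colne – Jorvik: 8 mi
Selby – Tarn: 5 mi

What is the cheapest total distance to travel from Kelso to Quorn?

14 mi

Running Dijkstra from Kelso:
Kelso: 0
Brook: 2  (via Kelso)
Colne: 3  (via Kelso)
Selby: 3  (via Brook)
Varne: 5  (via Colne)
Tarn: 8  (via Selby)
Yarm: 8  (via Brook)
Jorvik: 9  (via Yarm)
Quorn: 14  (via Jorvik)
Shortest route: Kelso–Brook–Yarm–Jorvik–Quorn = 14 mi.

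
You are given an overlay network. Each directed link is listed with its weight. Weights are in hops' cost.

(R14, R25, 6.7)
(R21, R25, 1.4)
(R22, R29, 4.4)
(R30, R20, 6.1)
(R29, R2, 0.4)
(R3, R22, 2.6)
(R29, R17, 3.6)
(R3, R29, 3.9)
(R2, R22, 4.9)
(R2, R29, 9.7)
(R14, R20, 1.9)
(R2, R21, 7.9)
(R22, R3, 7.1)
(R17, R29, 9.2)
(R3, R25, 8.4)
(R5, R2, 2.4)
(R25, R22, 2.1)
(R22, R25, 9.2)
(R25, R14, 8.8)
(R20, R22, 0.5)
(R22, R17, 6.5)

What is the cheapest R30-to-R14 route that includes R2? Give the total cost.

Shortest R30→R2: R30 → R20 → R22 → R29 → R2 = 11.4
Best R2 to R14: R2 → R21 → R25 → R14 costing 18.1
Total via R2: 11.4 + 18.1 = 29.5 hops' cost.

29.5 hops' cost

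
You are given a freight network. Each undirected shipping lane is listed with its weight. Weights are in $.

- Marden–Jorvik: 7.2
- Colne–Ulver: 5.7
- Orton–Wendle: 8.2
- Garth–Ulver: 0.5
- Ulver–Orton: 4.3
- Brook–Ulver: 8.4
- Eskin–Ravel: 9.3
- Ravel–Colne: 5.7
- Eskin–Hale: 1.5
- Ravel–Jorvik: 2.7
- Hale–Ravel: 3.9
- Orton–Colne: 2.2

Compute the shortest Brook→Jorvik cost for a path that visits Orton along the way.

$23.3

Best Brook to Orton: Brook → Ulver → Orton costing 12.7
Shortest Orton→Jorvik: Orton → Colne → Ravel → Jorvik = 10.6
Total via Orton: 12.7 + 10.6 = $23.3.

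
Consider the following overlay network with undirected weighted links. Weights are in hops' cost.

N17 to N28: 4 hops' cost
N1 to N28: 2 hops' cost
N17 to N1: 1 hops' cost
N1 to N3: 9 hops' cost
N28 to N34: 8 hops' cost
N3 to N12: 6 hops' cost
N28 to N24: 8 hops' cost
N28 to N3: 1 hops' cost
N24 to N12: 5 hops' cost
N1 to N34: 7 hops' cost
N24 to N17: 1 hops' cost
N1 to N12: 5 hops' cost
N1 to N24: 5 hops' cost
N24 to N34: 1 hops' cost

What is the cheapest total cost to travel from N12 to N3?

Compare a few routes:
N12 → N3: 6 = 6
N12 → N24 → N17 → N1 → N28 → N3: 5+1+1+2+1 = 10
N12 → N1 → N28 → N3: 5+2+1 = 8
Cheapest is N12 → N3 at 6 hops' cost.

6 hops' cost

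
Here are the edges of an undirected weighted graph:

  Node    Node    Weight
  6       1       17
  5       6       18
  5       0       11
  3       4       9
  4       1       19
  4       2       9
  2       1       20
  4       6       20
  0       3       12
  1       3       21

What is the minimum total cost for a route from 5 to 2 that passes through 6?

47

Best 5 to 6: 5 → 6 costing 18
Shortest 6→2: 6 → 4 → 2 = 29
Total via 6: 18 + 29 = 47.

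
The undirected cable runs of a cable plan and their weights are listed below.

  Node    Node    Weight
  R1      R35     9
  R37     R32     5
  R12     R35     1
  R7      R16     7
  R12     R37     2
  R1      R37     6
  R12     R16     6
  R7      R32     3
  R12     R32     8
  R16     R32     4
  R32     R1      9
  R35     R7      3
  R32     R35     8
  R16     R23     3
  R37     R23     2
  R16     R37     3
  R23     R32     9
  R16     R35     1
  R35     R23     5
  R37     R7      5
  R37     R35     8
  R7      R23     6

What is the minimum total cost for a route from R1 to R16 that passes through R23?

11

Best R1 to R23: R1–R37–R23 costing 8
Best R23 to R16: R23–R16 costing 3
Total via R23: 8 + 3 = 11.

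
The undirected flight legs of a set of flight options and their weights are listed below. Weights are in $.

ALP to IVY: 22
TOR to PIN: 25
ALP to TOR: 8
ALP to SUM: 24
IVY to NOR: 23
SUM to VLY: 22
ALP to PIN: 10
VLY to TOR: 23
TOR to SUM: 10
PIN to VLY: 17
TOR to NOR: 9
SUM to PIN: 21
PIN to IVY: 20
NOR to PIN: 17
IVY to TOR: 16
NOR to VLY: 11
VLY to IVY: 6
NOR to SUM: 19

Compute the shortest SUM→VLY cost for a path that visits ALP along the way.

$45

Best SUM to ALP: SUM–TOR–ALP costing 18
Shortest ALP→VLY: ALP–PIN–VLY = 27
Total via ALP: 18 + 27 = $45.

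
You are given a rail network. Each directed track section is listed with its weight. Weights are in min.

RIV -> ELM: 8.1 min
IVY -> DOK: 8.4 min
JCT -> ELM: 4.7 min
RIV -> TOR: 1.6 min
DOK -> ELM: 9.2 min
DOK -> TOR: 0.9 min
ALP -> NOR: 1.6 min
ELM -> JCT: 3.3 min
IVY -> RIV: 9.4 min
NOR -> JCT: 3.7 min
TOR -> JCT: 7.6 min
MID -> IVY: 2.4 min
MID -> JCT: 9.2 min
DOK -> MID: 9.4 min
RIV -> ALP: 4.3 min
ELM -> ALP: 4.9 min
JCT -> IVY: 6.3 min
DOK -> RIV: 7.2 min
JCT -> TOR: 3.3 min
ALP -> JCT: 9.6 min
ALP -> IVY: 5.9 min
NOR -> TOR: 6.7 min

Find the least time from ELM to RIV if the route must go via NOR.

Best ELM to NOR: ELM–ALP–NOR costing 6.5
Best NOR to RIV: NOR–JCT–IVY–RIV costing 19.4
Total via NOR: 6.5 + 19.4 = 25.9 min.

25.9 min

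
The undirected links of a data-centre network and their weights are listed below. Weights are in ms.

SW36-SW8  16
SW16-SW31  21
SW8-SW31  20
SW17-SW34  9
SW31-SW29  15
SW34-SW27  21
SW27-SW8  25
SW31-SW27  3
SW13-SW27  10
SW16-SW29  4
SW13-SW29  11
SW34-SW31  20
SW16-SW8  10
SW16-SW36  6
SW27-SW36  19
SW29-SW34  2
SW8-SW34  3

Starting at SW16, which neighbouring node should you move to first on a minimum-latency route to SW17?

Compare a few routes:
SW16 → SW8 → SW34 → SW17: 10+3+9 = 22
SW16 → SW29 → SW34 → SW17: 4+2+9 = 15
Cheapest is SW16 → SW29 → SW34 → SW17 at 15 ms.
So from SW16 the first move is to SW29.

SW29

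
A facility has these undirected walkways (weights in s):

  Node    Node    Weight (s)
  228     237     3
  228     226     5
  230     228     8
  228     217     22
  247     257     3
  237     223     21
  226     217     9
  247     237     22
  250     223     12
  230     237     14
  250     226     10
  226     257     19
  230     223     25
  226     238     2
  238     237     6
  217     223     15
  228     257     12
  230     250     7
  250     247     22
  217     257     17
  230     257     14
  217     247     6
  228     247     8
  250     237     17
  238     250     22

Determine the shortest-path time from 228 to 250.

15 s

Settle nodes by increasing distance from 228:
228: 0
237: 3  (via 228)
226: 5  (via 228)
238: 7  (via 226)
230: 8  (via 228)
247: 8  (via 228)
257: 11  (via 247)
217: 14  (via 226)
250: 15  (via 226)
Shortest route: 228–226–250 = 15 s.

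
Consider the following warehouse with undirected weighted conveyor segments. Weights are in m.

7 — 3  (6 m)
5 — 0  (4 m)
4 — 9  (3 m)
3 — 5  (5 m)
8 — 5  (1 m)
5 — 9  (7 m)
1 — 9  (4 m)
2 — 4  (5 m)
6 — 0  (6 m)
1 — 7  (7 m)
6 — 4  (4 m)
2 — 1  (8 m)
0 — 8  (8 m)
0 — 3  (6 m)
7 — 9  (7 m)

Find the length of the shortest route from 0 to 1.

15 m

Settle nodes by increasing distance from 0:
0: 0
5: 4  (via 0)
8: 5  (via 5)
3: 6  (via 0)
6: 6  (via 0)
4: 10  (via 6)
9: 11  (via 5)
7: 12  (via 3)
1: 15  (via 9)
Shortest route: 0 → 5 → 9 → 1 = 15 m.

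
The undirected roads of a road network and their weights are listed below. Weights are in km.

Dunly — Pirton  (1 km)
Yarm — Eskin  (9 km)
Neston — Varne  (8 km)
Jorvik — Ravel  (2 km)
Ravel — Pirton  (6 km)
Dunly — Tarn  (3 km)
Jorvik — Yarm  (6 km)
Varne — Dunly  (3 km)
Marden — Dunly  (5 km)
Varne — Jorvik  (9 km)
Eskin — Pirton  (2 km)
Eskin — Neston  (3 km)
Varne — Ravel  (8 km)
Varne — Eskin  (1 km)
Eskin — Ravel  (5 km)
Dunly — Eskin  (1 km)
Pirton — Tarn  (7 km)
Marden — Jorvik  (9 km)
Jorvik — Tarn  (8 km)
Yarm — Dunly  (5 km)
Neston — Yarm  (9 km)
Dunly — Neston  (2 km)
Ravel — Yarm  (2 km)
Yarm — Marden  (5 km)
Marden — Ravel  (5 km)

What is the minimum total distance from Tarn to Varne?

5 km

Enumerating some paths:
Tarn - Dunly - Eskin - Varne: 3+1+1 = 5
Tarn - Dunly - Pirton - Eskin - Varne: 3+1+2+1 = 7
Tarn - Dunly - Varne: 3+3 = 6
Cheapest is Tarn - Dunly - Eskin - Varne at 5 km.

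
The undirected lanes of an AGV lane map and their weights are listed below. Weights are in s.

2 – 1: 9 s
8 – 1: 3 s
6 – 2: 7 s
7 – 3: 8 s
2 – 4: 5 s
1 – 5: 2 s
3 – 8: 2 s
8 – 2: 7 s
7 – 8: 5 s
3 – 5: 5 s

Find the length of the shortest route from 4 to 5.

Settle nodes by increasing distance from 4:
4: 0
2: 5  (via 4)
6: 12  (via 2)
8: 12  (via 2)
1: 14  (via 2)
3: 14  (via 8)
5: 16  (via 1)
Shortest route: 4–2–1–5 = 16 s.

16 s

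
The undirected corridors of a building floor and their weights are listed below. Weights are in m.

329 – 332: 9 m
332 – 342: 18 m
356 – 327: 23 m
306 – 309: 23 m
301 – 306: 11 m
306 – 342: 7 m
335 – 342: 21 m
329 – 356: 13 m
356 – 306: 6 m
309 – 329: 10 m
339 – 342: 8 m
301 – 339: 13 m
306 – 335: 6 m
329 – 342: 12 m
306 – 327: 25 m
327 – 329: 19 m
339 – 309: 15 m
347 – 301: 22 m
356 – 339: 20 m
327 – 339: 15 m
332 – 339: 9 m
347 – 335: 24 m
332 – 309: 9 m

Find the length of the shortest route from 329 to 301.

30 m

Shortest distances from 329:
329: 0
332: 9  (via 329)
309: 10  (via 329)
342: 12  (via 329)
356: 13  (via 329)
339: 18  (via 332)
306: 19  (via 342)
327: 19  (via 329)
335: 25  (via 306)
301: 30  (via 306)
Shortest route: 329–342–306–301 = 30 m.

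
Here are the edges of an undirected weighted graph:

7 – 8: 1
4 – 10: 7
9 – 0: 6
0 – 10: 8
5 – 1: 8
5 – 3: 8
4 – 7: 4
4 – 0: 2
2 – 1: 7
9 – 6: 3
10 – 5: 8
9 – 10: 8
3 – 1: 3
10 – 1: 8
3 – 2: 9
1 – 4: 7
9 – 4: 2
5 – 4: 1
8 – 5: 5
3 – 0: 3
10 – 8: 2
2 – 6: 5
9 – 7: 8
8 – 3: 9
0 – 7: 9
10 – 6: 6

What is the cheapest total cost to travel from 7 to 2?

Enumerating some paths:
7 - 8 - 5 - 4 - 9 - 6 - 2: 1+5+1+2+3+5 = 17
7 - 8 - 10 - 6 - 2: 1+2+6+5 = 14
7 - 9 - 6 - 2: 8+3+5 = 16
The minimum is 14 via 7 - 8 - 10 - 6 - 2.

14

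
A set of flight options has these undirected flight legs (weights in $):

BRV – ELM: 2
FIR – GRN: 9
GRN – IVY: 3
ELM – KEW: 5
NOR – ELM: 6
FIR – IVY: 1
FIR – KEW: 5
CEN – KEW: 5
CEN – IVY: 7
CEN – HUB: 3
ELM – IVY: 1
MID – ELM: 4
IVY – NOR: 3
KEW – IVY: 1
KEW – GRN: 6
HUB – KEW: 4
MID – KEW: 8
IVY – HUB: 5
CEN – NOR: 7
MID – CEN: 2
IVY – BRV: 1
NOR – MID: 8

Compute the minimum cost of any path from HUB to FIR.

Shortest distances from HUB:
HUB: 0
CEN: 3  (via HUB)
KEW: 4  (via HUB)
IVY: 5  (via HUB)
MID: 5  (via CEN)
ELM: 6  (via IVY)
FIR: 6  (via IVY)
Shortest route: HUB → IVY → FIR = $6.

$6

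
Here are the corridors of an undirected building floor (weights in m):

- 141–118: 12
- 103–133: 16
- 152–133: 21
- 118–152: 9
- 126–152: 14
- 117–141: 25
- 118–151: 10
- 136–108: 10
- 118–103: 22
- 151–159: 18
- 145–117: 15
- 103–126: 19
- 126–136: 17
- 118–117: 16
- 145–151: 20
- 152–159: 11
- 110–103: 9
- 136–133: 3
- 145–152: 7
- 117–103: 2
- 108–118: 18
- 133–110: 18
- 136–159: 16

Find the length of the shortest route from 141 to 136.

Running Dijkstra from 141:
141: 0
118: 12  (via 141)
152: 21  (via 118)
151: 22  (via 118)
117: 25  (via 141)
103: 27  (via 117)
145: 28  (via 152)
108: 30  (via 118)
159: 32  (via 152)
126: 35  (via 152)
110: 36  (via 103)
136: 40  (via 108)
Shortest route: 141–118–108–136 = 40 m.

40 m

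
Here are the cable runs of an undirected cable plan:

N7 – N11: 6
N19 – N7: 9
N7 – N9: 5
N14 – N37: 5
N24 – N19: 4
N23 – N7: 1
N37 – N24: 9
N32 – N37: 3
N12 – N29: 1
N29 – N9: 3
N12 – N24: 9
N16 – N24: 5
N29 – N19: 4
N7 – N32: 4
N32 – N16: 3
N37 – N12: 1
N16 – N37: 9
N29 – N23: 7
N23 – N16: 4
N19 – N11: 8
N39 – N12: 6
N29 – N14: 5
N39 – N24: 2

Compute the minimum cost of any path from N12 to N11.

Shortest distances from N12:
N12: 0
N37: 1  (via N12)
N29: 1  (via N12)
N9: 4  (via N29)
N32: 4  (via N37)
N19: 5  (via N29)
N14: 6  (via N37)
N39: 6  (via N12)
N16: 7  (via N32)
N7: 8  (via N32)
N24: 8  (via N39)
N23: 8  (via N29)
N11: 13  (via N19)
Shortest route: N12 → N29 → N19 → N11 = 13.

13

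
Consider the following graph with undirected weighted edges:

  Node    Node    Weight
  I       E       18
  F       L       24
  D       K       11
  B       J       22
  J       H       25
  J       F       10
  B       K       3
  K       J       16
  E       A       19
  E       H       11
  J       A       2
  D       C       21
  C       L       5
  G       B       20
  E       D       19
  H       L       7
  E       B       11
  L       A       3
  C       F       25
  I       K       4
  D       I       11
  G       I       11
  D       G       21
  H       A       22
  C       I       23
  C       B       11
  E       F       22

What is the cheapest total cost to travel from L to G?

Shortest distances from L:
L: 0
A: 3  (via L)
C: 5  (via L)
J: 5  (via A)
H: 7  (via L)
F: 15  (via J)
B: 16  (via C)
E: 18  (via H)
K: 19  (via B)
I: 23  (via K)
D: 26  (via C)
G: 34  (via I)
Shortest route: L–C–B–K–I–G = 34.

34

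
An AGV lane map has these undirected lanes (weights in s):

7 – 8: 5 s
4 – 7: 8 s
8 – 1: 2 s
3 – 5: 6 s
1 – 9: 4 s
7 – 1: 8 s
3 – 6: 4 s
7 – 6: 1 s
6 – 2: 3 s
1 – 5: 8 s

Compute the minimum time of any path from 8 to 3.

10 s

Candidate routes:
8 → 1 → 5 → 3: 2+8+6 = 16
8 → 1 → 7 → 6 → 3: 2+8+1+4 = 15
8 → 7 → 6 → 3: 5+1+4 = 10
Cheapest is 8 → 7 → 6 → 3 at 10 s.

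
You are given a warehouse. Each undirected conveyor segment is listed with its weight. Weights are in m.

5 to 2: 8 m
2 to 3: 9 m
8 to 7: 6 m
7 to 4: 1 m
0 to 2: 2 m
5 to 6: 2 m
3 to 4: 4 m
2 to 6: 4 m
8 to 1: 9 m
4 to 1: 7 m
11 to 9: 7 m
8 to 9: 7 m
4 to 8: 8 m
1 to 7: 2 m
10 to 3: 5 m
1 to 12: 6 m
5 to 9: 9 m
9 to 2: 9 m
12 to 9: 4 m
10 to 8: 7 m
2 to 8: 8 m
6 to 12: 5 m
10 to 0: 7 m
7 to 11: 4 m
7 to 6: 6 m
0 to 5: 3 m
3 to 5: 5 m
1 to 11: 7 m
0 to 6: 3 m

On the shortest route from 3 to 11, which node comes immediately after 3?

Compare a few routes:
3–4–7–1–11: 4+1+2+7 = 14
3–4–7–11: 4+1+4 = 9
3–4–1–7–11: 4+7+2+4 = 17
Cheapest is 3–4–7–11 at 9 m.
So from 3 the first move is to 4.

4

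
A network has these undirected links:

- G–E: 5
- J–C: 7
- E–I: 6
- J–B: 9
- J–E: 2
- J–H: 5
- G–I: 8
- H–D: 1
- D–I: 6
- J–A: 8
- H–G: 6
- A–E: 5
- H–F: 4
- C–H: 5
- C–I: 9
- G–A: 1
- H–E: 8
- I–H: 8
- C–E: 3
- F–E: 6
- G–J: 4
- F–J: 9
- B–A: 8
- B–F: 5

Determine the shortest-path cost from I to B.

16

Running Dijkstra from I:
I: 0
D: 6  (via I)
E: 6  (via I)
H: 7  (via D)
G: 8  (via I)
J: 8  (via E)
A: 9  (via G)
C: 9  (via I)
F: 11  (via H)
B: 16  (via F)
Shortest route: I → D → H → F → B = 16.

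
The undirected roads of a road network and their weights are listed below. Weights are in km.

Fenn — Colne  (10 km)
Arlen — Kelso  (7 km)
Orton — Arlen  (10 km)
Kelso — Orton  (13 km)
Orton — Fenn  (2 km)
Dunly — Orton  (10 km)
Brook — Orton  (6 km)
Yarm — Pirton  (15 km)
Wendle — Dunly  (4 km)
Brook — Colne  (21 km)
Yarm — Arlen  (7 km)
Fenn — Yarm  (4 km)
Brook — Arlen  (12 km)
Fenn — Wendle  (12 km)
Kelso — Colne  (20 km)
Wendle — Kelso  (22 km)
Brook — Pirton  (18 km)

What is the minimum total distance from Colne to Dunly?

22 km

Compare a few routes:
Colne–Fenn–Wendle–Dunly: 10+12+4 = 26
Colne–Brook–Orton–Dunly: 21+6+10 = 37
Colne–Fenn–Yarm–Arlen–Orton–Dunly: 10+4+7+10+10 = 41
Colne–Fenn–Orton–Dunly: 10+2+10 = 22
Cheapest is Colne–Fenn–Orton–Dunly at 22 km.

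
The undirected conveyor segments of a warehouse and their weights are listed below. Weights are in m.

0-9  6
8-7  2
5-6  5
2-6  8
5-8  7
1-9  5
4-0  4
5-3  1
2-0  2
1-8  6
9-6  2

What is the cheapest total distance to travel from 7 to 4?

Enumerating some paths:
7–8–5–6–2–0–4: 2+7+5+8+2+4 = 28
7–8–5–6–9–0–4: 2+7+5+2+6+4 = 26
7–8–1–9–0–4: 2+6+5+6+4 = 23
Cheapest is 7–8–1–9–0–4 at 23 m.

23 m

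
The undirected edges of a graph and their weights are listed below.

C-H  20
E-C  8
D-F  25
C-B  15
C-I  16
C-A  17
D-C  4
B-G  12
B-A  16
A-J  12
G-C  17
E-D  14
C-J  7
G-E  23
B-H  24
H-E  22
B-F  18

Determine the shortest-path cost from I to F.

45

Enumerating some paths:
I - C - B - F: 16+15+18 = 49
I - C - E - D - F: 16+8+14+25 = 63
I - C - D - F: 16+4+25 = 45
Cheapest is I - C - D - F at 45.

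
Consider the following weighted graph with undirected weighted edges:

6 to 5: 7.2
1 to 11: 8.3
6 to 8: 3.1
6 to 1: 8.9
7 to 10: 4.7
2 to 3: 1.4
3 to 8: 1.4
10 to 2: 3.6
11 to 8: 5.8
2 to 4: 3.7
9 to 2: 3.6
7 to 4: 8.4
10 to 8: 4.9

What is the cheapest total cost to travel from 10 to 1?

Candidate routes:
10 - 2 - 3 - 8 - 6 - 1: 3.6+1.4+1.4+3.1+8.9 = 18.4
10 - 8 - 6 - 1: 4.9+3.1+8.9 = 16.9
Cheapest is 10 - 8 - 6 - 1 at 16.9.

16.9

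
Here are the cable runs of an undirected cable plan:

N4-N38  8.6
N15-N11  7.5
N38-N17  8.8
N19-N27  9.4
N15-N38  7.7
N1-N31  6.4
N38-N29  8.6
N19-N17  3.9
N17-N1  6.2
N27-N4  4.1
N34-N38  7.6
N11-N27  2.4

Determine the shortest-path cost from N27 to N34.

Settle nodes by increasing distance from N27:
N27: 0
N11: 2.4  (via N27)
N4: 4.1  (via N27)
N19: 9.4  (via N27)
N15: 9.9  (via N11)
N38: 12.7  (via N4)
N17: 13.3  (via N19)
N1: 19.5  (via N17)
N34: 20.3  (via N38)
Shortest route: N27–N4–N38–N34 = 20.3.

20.3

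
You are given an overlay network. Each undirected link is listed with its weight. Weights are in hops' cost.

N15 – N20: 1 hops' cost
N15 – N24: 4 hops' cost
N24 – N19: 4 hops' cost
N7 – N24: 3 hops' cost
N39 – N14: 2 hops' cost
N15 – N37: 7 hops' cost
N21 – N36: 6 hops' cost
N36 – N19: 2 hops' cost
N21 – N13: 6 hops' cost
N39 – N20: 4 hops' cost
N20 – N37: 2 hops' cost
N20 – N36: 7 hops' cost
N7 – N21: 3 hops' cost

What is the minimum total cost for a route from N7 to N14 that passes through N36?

Best N7 to N36: N7–N21–N36 costing 9
Shortest N36→N14: N36–N20–N39–N14 = 13
Total via N36: 9 + 13 = 22 hops' cost.

22 hops' cost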